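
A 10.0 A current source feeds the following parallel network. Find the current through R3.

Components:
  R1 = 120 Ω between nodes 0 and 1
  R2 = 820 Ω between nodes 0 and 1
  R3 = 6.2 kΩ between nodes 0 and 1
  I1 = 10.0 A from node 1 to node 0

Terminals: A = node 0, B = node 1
All resistors sit directly between nodes 0 and 1, so they are in parallel and share one voltage V; the full source current 10 A splits among them.
1/R_par = 1/120 + 1/820 + 1/6200 = 0.009714 S  =>  R_par = 102.9 Ω
V = I × R_par = 10 × 102.9 = 1029 V
I_R3 = V/R3 = 1029/6200 = 0.166 A

Final answer: 0.166 A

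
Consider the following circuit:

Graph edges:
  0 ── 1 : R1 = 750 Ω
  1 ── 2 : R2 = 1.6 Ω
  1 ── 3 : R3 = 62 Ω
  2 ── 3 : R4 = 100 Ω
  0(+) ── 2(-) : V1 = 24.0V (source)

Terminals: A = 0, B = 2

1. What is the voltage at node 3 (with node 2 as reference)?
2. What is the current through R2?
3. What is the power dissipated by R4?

Nodal analysis, taking node 2 as the 0 V reference.
Source V1 fixes V_0 = 24 V.
KCL at each unknown node (sum of currents leaving = 0; resistances in Ω):
  Node 1: (V_1 - 24)/750 + (V_1 - 0)/1.6 + (V_1 - V_3)/62 = 0
  Node 3: (V_3 - V_1)/62 + (V_3 - 0)/100 = 0
Collecting terms (coefficients in siemens):
  0.6425·V_1 - 0.01613·V_3 = 0.032
  0.02613·V_3 - 0.01613·V_1 = 0
Determinant D = (0.6425)(0.02613) - (-0.01613)(-0.01613) = 0.01653
V_1 = [(0.032)(0.02613) - (-0.01613)(0)]/D = 0.05059 V
V_3 = [(0.6425)(0) - (0.032)(-0.01613)]/D = 0.03123 V
Part 1:
  Read off the nodal solution: V_3 = 0.03123 V
Part 2:
  I_R2 = (V_1 - V_2)/R2 = (0.05059 - 0)/1.6 = 0.03162 A
  Magnitude: I_R2 = 0.03162 A
Part 3:
  I_R4 = (V_2 - V_3)/R4 = (0 - 0.03123)/100 = -0.0003123 A
  P_R4 = I_R4² × R4 = (-0.0003123)² × 100 = 0.000009753 W

Final answers:
1. V_3 = 0.03123 V
2. I_R2 = 0.03162 A
3. P_R4 = 9.753e-06 W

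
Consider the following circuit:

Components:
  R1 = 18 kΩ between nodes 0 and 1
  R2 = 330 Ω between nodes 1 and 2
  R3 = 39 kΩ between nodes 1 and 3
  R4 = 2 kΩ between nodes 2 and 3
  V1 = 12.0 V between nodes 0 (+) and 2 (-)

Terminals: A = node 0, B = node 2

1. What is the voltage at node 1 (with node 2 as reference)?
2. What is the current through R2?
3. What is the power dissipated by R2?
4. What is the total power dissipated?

Nodal analysis, taking node 2 as the 0 V reference.
Source V1 fixes V_0 = 12 V.
KCL at each unknown node (sum of currents leaving = 0; resistances in Ω):
  Node 1: (V_1 - 12)/18000 + (V_1 - 0)/330 + (V_1 - V_3)/39000 = 0
  Node 3: (V_3 - V_1)/39000 + (V_3 - 0)/2000 = 0
Collecting terms (coefficients in siemens):
  0.003111·V_1 - 0.00002564·V_3 = 0.0006667
  0.0005256·V_3 - 0.00002564·V_1 = 0
Determinant D = (0.003111)(0.0005256) - (-0.00002564)(-0.00002564) = 0.000001635
V_1 = [(0.0006667)(0.0005256) - (-0.00002564)(0)]/D = 0.2143 V
V_3 = [(0.003111)(0) - (0.0006667)(-0.00002564)]/D = 0.01046 V
Part 1:
  Read off the nodal solution: V_1 = 0.2143 V
Part 2:
  I_R2 = (V_1 - V_2)/R2 = (0.2143 - 0)/330 = 0.0006495 A
  Magnitude: I_R2 = 0.0006495 A
Part 3:
  I_R2 = (V_1 - V_2)/R2 = (0.2143 - 0)/330 = 0.0006495 A
  P_R2 = I_R2² × R2 = (0.0006495)² × 330 = 0.0001392 W
Part 4:
  Power in each resistor, P = (ΔV)²/R:
    P_R1 = (12 - 0.2143)²/18000 = 0.007717 W
    P_R2 = (0.2143 - 0)²/330 = 0.0001392 W
    P_R3 = (0.2143 - 0.01046)²/39000 = 0.000001066 W
    P_R4 = (0 - 0.01046)²/2000 = 0.00000005466 W
  P_total = P_R1 + P_R2 + P_R3 + P_R4 = 0.007857 W

Final answers:
1. V_1 = 0.2143 V
2. I_R2 = 0.0006495 A
3. P_R2 = 0.0001392 W
4. P_total = 0.007857 W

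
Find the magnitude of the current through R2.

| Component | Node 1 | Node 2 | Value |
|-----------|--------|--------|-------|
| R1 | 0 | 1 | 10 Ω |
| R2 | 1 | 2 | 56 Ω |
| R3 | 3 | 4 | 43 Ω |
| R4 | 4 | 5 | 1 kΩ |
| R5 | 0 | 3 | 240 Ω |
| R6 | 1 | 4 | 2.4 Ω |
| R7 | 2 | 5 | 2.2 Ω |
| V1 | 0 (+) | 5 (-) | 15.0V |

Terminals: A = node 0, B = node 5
Nodal analysis, taking node 5 as the 0 V reference.
Source V1 fixes V_0 = 15 V.
KCL at each unknown node (sum of currents leaving = 0; resistances in Ω):
  Node 1: (V_1 - 15)/10 + (V_1 - V_2)/56 + (V_1 - V_4)/2.4 = 0
  Node 2: (V_2 - V_1)/56 + (V_2 - 0)/2.2 = 0
  Node 3: (V_3 - V_4)/43 + (V_3 - 15)/240 = 0
  Node 4: (V_4 - V_3)/43 + (V_4 - 0)/1000 + (V_4 - V_1)/2.4 = 0
Collecting terms (coefficients in siemens):
  0.5345·V_1 - 0.01786·V_2 - 0.4167·V_4 = 1.5
  0.4724·V_2 - 0.01786·V_1 = 0
  0.02742·V_3 - 0.02326·V_4 = 0.0625
  0.4409·V_4 - 0.4167·V_1 - 0.02326·V_3 = 0
Solving these 4 simultaneous equations (Gaussian elimination) gives:
  V_1 = 12.76 V, V_2 = 0.4823 V, V_3 = 13.09 V, V_4 = 12.75 V
I_R2 = (V_1 - V_2)/R2 = (12.76 - 0.4823)/56 = 0.2192 A
|I_R2| = 0.2192 A

Final answer: |I_R2| = 0.2192 A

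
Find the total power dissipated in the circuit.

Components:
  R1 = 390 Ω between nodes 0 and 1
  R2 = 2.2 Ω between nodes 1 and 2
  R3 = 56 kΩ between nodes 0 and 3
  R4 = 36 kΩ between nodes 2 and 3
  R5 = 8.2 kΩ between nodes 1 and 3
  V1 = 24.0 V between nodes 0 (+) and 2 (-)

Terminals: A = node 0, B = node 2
Nodal analysis, taking node 2 as the 0 V reference.
Source V1 fixes V_0 = 24 V.
KCL at each unknown node (sum of currents leaving = 0; resistances in Ω):
  Node 1: (V_1 - 24)/390 + (V_1 - 0)/2.2 + (V_1 - V_3)/8200 = 0
  Node 3: (V_3 - 24)/56000 + (V_3 - 0)/36000 + (V_3 - V_1)/8200 = 0
Collecting terms (coefficients in siemens):
  0.4572·V_1 - 0.000122·V_3 = 0.06154
  0.0001676·V_3 - 0.000122·V_1 = 0.0004286
Determinant D = (0.4572)(0.0001676) - (-0.000122)(-0.000122) = 0.00007661
V_1 = [(0.06154)(0.0001676) - (-0.000122)(0.0004286)]/D = 0.1353 V
V_3 = [(0.4572)(0.0004286) - (0.06154)(-0.000122)]/D = 2.656 V
Power in each resistor, P = (ΔV)²/R:
  P_R1 = (24 - 0.1353)²/390 = 1.46 W
  P_R2 = (0.1353 - 0)²/2.2 = 0.008321 W
  P_R3 = (24 - 2.656)²/56000 = 0.008135 W
  P_R4 = (0 - 2.656)²/36000 = 0.0001959 W
  P_R5 = (0.1353 - 2.656)²/8200 = 0.0007747 W
P_total = P_R1 + P_R2 + P_R3 + P_R4 + P_R5 = 1.478 W

Final answer: 1.478 W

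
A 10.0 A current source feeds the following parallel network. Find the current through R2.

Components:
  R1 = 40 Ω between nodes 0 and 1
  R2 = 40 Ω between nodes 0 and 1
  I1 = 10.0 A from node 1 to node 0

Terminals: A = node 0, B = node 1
All resistors sit directly between nodes 0 and 1, so they are in parallel and share one voltage V; the full source current 10 A splits among them.
1/R_par = 1/40 + 1/40 = 0.05 S  =>  R_par = 20 Ω
V = I × R_par = 10 × 20 = 200 V
I_R2 = V/R2 = 200/40 = 5 A

Final answer: 5 A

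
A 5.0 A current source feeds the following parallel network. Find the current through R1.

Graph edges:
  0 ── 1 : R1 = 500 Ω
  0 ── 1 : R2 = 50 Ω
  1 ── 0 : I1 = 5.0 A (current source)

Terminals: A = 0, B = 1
All resistors sit directly between nodes 0 and 1, so they are in parallel and share one voltage V; the full source current 5 A splits among them.
1/R_par = 1/500 + 1/50 = 0.022 S  =>  R_par = 45.45 Ω
V = I × R_par = 5 × 45.45 = 227.3 V
I_R1 = V/R1 = 227.3/500 = 0.4545 A

Final answer: 0.4545 A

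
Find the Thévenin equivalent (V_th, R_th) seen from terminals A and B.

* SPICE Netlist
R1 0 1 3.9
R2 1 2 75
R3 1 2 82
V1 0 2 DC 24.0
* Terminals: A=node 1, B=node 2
Step 1 — V_th is the open-circuit voltage V_A - V_B (nothing connected across the terminals).
Nodal analysis, taking node 2 as the 0 V reference.
Source V1 fixes V_0 = 24 V.
KCL at each unknown node (sum of currents leaving = 0; resistances in Ω):
  Node 1: (V_1 - 24)/3.9 + (V_1 - 0)/75 + (V_1 - 0)/82 = 0
Collecting terms: 0.2819 × V_1 = 6.154  =>  V_1 = 21.83 V
V_th = V_1 - V_2 = 21.83 - 0 = 21.83 V
Step 2 — R_th: zero the source — replace V1 by a short circuit (node 2 merges into node 0) — and find the resistance seen between A (node 1) and B (node 0).
Reduce the network between node 1 (A) and node 0 (B) by series/parallel combination:
  Rp1 = R1 ‖ R2 ‖ R3 (parallel, all between nodes 0 and 1) = 1/(1/3.9 + 1/75 + 1/82) = 3.547 Ω
R_th = 3.547 Ω

Final answer: V_th = 21.83 V, R_th = 3.547 Ω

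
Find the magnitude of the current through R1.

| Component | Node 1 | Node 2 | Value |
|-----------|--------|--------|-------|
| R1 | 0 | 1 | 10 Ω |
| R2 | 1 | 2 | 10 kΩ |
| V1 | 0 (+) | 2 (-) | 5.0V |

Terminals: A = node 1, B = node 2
Nodal analysis, taking node 2 as the 0 V reference.
Source V1 fixes V_0 = 5 V.
KCL at each unknown node (sum of currents leaving = 0; resistances in Ω):
  Node 1: (V_1 - 5)/10 + (V_1 - 0)/10000 = 0
Collecting terms: 0.1001 × V_1 = 0.5  =>  V_1 = 4.995 V
I_R1 = (V_0 - V_1)/R1 = (5 - 4.995)/10 = 0.0004995 A
|I_R1| = 0.0004995 A

Final answer: |I_R1| = 0.0004995 A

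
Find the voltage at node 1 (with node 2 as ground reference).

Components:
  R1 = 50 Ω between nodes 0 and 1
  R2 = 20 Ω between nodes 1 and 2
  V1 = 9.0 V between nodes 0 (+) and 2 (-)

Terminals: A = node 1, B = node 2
Nodal analysis, taking node 2 as the 0 V reference.
Source V1 fixes V_0 = 9 V.
KCL at each unknown node (sum of currents leaving = 0; resistances in Ω):
  Node 1: (V_1 - 9)/50 + (V_1 - 0)/20 = 0
Collecting terms: 0.07 × V_1 = 0.18  =>  V_1 = 2.571 V
The requested potential is V_1 = 2.571 V.

Final answer: V_1 = 2.571 V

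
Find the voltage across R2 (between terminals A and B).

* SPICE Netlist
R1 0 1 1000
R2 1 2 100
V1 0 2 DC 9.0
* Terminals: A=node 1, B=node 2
R1 and R2 are in series across V1 (node 0 → node 1 → node 2), and the output A–B is taken across R2, so this is a voltage divider.
Series current: I = V1/(R1 + R2) = 9/(1000 + 100) = 9/1100 = 0.008182 A
V_R2 = I × R2 = V1 × R2/(R1 + R2) = 9 × 100/1100 = 0.8182 V

Final answer: 0.8182 V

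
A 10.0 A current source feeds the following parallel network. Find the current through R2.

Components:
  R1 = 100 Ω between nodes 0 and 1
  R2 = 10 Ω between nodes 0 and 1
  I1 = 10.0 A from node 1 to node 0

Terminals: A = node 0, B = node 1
All resistors sit directly between nodes 0 and 1, so they are in parallel and share one voltage V; the full source current 10 A splits among them.
1/R_par = 1/100 + 1/10 = 0.11 S  =>  R_par = 9.091 Ω
V = I × R_par = 10 × 9.091 = 90.91 V
I_R2 = V/R2 = 90.91/10 = 9.091 A

Final answer: 9.091 A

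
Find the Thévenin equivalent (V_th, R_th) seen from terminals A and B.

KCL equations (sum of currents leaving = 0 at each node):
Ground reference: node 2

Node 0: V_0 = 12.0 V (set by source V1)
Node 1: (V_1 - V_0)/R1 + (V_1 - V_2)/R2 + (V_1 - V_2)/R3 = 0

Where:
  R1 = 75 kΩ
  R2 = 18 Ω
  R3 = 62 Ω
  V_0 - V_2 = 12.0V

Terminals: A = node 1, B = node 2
Step 1 — V_th is the open-circuit voltage V_A - V_B (nothing connected across the terminals).
Nodal analysis, taking node 2 as the 0 V reference.
Source V1 fixes V_0 = 12 V.
KCL at each unknown node (sum of currents leaving = 0; resistances in Ω):
  Node 1: (V_1 - 12)/75000 + (V_1 - 0)/18 + (V_1 - 0)/62 = 0
Collecting terms: 0.0717 × V_1 = 0.00016  =>  V_1 = 0.002232 V
V_th = V_1 - V_2 = 0.002232 - 0 = 0.002232 V
Step 2 — R_th: zero the source — replace V1 by a short circuit (node 2 merges into node 0) — and find the resistance seen between A (node 1) and B (node 0).
Reduce the network between node 1 (A) and node 0 (B) by series/parallel combination:
  Rp1 = R1 ‖ R2 ‖ R3 (parallel, all between nodes 0 and 1) = 1/(1/75000 + 1/18 + 1/62) = 13.95 Ω
R_th = 13.95 Ω

Final answer: V_th = 0.002232 V, R_th = 13.95 Ω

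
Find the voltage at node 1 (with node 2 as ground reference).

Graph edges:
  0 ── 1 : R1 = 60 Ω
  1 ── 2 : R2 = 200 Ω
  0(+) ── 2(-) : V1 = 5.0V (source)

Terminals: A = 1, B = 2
Nodal analysis, taking node 2 as the 0 V reference.
Source V1 fixes V_0 = 5 V.
KCL at each unknown node (sum of currents leaving = 0; resistances in Ω):
  Node 1: (V_1 - 5)/60 + (V_1 - 0)/200 = 0
Collecting terms: 0.02167 × V_1 = 0.08333  =>  V_1 = 3.846 V
The requested potential is V_1 = 3.846 V.

Final answer: V_1 = 3.846 V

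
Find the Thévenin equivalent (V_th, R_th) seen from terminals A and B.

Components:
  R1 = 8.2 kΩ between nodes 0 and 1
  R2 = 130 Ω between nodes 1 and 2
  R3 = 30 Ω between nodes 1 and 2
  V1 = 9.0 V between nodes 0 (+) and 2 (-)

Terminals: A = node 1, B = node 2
Step 1 — V_th is the open-circuit voltage V_A - V_B (nothing connected across the terminals).
Nodal analysis, taking node 2 as the 0 V reference.
Source V1 fixes V_0 = 9 V.
KCL at each unknown node (sum of currents leaving = 0; resistances in Ω):
  Node 1: (V_1 - 9)/8200 + (V_1 - 0)/130 + (V_1 - 0)/30 = 0
Collecting terms: 0.04115 × V_1 = 0.001098  =>  V_1 = 0.02667 V
V_th = V_1 - V_2 = 0.02667 - 0 = 0.02667 V
Step 2 — R_th: zero the source — replace V1 by a short circuit (node 2 merges into node 0) — and find the resistance seen between A (node 1) and B (node 0).
Reduce the network between node 1 (A) and node 0 (B) by series/parallel combination:
  Rp1 = R1 ‖ R2 ‖ R3 (parallel, all between nodes 0 and 1) = 1/(1/8200 + 1/130 + 1/30) = 24.3 Ω
R_th = 24.3 Ω

Final answer: V_th = 0.02667 V, R_th = 24.3 Ω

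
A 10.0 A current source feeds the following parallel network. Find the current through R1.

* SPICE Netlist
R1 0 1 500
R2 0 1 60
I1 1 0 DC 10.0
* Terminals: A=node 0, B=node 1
All resistors sit directly between nodes 0 and 1, so they are in parallel and share one voltage V; the full source current 10 A splits among them.
1/R_par = 1/500 + 1/60 = 0.01867 S  =>  R_par = 53.57 Ω
V = I × R_par = 10 × 53.57 = 535.7 V
I_R1 = V/R1 = 535.7/500 = 1.071 A

Final answer: 1.071 A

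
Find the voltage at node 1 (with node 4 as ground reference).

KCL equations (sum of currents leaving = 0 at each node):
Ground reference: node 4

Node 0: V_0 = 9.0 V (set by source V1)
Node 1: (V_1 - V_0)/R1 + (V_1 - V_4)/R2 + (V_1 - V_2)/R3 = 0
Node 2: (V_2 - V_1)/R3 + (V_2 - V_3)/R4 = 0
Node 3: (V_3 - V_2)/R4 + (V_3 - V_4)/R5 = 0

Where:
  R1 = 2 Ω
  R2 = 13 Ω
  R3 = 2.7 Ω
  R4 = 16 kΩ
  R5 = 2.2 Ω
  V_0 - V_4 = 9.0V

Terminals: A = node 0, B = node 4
Nodal analysis, taking node 4 as the 0 V reference.
Source V1 fixes V_0 = 9 V.
KCL at each unknown node (sum of currents leaving = 0; resistances in Ω):
  Node 1: (V_1 - 9)/2 + (V_1 - 0)/13 + (V_1 - V_2)/2.7 = 0
  Node 2: (V_2 - V_1)/2.7 + (V_2 - V_3)/16000 = 0
  Node 3: (V_3 - V_2)/16000 + (V_3 - 0)/2.2 = 0
Collecting terms (coefficients in siemens):
  0.9473·V_1 - 0.3704·V_2 = 4.5
  0.3704·V_2 - 0.3704·V_1 - 0.0000625·V_3 = 0
  0.4546·V_3 - 0.0000625·V_2 = 0
Solving these 3 simultaneous equations (Gaussian elimination) gives:
  V_1 = 7.799 V, V_2 = 7.798 V, V_3 = 0.001072 V
The requested potential is V_1 = 7.799 V.

Final answer: V_1 = 7.799 V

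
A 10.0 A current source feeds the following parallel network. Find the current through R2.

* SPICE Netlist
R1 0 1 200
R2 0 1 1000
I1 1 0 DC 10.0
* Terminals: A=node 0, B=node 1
All resistors sit directly between nodes 0 and 1, so they are in parallel and share one voltage V; the full source current 10 A splits among them.
1/R_par = 1/200 + 1/1000 = 0.006 S  =>  R_par = 166.7 Ω
V = I × R_par = 10 × 166.7 = 1667 V
I_R2 = V/R2 = 1667/1000 = 1.667 A

Final answer: 1.667 A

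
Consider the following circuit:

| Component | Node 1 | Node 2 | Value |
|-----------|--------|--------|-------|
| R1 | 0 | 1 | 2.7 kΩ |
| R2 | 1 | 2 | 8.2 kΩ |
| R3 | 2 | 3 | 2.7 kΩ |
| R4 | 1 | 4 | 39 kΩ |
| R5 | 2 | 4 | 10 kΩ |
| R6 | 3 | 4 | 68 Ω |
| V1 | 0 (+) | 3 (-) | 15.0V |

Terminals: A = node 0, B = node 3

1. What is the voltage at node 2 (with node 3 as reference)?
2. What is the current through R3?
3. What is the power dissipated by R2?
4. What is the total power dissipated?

Nodal analysis, taking node 3 as the 0 V reference.
Source V1 fixes V_0 = 15 V.
KCL at each unknown node (sum of currents leaving = 0; resistances in Ω):
  Node 1: (V_1 - 15)/2700 + (V_1 - V_2)/8200 + (V_1 - V_4)/39000 = 0
  Node 2: (V_2 - V_1)/8200 + (V_2 - 0)/2700 + (V_2 - V_4)/10000 = 0
  Node 4: (V_4 - V_1)/39000 + (V_4 - V_2)/10000 + (V_4 - 0)/68 = 0
Collecting terms (coefficients in siemens):
  0.000518·V_1 - 0.000122·V_2 - 0.00002564·V_4 = 0.005556
  0.0005923·V_2 - 0.000122·V_1 - 0.0001·V_4 = 0
  0.01483·V_4 - 0.00002564·V_1 - 0.0001·V_2 = 0
Solving these 3 simultaneous equations (Gaussian elimination) gives:
  V_1 = 11.28 V, V_2 = 2.327 V, V_4 = 0.03519 V
Part 1:
  Read off the nodal solution: V_2 = 2.327 V
Part 2:
  I_R3 = (V_2 - V_3)/R3 = (2.327 - 0)/2700 = 0.000862 A
  Magnitude: I_R3 = 0.000862 A
Part 3:
  I_R2 = (V_1 - V_2)/R2 = (11.28 - 2.327)/8200 = 0.001091 A
  P_R2 = I_R2² × R2 = (0.001091)² × 8200 = 0.009764 W
Part 4:
  Power in each resistor, P = (ΔV)²/R:
    P_R1 = (15 - 11.28)²/2700 = 0.005138 W
    P_R2 = (11.28 - 2.327)²/8200 = 0.009764 W
    P_R3 = (2.327 - 0)²/2700 = 0.002006 W
    P_R4 = (11.28 - 0.03519)²/39000 = 0.00324 W
    P_R5 = (2.327 - 0.03519)²/10000 = 0.0005254 W
    P_R6 = (0 - 0.03519)²/68 = 0.00001821 W
  P_total = P_R1 + P_R2 + P_R3 + P_R4 + P_R5 + P_R6 = 0.02069 W

Final answers:
1. V_2 = 2.327 V
2. I_R3 = 0.000862 A
3. P_R2 = 0.009764 W
4. P_total = 0.02069 W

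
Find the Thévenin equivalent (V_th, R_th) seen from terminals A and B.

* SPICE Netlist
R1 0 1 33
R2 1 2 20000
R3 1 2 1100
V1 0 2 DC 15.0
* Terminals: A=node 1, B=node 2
Step 1 — V_th is the open-circuit voltage V_A - V_B (nothing connected across the terminals).
Nodal analysis, taking node 2 as the 0 V reference.
Source V1 fixes V_0 = 15 V.
KCL at each unknown node (sum of currents leaving = 0; resistances in Ω):
  Node 1: (V_1 - 15)/33 + (V_1 - 0)/20000 + (V_1 - 0)/1100 = 0
Collecting terms: 0.03126 × V_1 = 0.4545  =>  V_1 = 14.54 V
V_th = V_1 - V_2 = 14.54 - 0 = 14.54 V
Step 2 — R_th: zero the source — replace V1 by a short circuit (node 2 merges into node 0) — and find the resistance seen between A (node 1) and B (node 0).
Reduce the network between node 1 (A) and node 0 (B) by series/parallel combination:
  Rp1 = R1 ‖ R2 ‖ R3 (parallel, all between nodes 0 and 1) = 1/(1/33 + 1/20000 + 1/1100) = 31.99 Ω
R_th = 31.99 Ω

Final answer: V_th = 14.54 V, R_th = 31.99 Ω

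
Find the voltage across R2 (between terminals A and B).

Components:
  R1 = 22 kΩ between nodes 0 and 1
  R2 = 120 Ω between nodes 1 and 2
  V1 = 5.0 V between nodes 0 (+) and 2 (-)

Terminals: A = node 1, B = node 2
R1 and R2 are in series across V1 (node 0 → node 1 → node 2), and the output A–B is taken across R2, so this is a voltage divider.
Series current: I = V1/(R1 + R2) = 5/(22000 + 120) = 5/22120 = 0.000226 A
V_R2 = I × R2 = V1 × R2/(R1 + R2) = 5 × 120/22120 = 0.02712 V

Final answer: 0.02712 V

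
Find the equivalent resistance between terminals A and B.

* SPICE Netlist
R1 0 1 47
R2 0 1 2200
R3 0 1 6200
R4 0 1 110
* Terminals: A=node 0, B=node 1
Reduce the network between node 0 (A) and node 1 (B) by series/parallel combination:
  Rp1 = R1 ‖ R2 ‖ R3 ‖ R4 (parallel, all between nodes 0 and 1) = 1/(1/47 + 1/2200 + 1/6200 + 1/110) = 32.28 Ω
R_eq = 32.28 Ω

Final answer: 32.28 Ω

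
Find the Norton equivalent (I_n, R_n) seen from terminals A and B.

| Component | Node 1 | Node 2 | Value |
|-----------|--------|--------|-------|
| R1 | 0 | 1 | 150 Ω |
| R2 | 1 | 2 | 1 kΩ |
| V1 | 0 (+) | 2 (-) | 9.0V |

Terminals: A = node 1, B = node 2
Find the Thévenin equivalent first; then I_n = V_th/R_th and R_n = R_th.
Step 1 — V_th is the open-circuit voltage V_A - V_B (nothing connected across the terminals).
Nodal analysis, taking node 2 as the 0 V reference.
Source V1 fixes V_0 = 9 V.
KCL at each unknown node (sum of currents leaving = 0; resistances in Ω):
  Node 1: (V_1 - 9)/150 + (V_1 - 0)/1000 = 0
Collecting terms: 0.007667 × V_1 = 0.06  =>  V_1 = 7.826 V
V_th = V_1 - V_2 = 7.826 - 0 = 7.826 V
Step 2 — R_th: zero the source — replace V1 by a short circuit (node 2 merges into node 0) — and find the resistance seen between A (node 1) and B (node 0).
Reduce the network between node 1 (A) and node 0 (B) by series/parallel combination:
  Rp1 = R1 ‖ R2 (parallel, both between nodes 0 and 1) = 1/(1/150 + 1/1000) = 130.4 Ω
R_th = 130.4 Ω
I_n = V_th/R_th = 7.826/130.4 = 0.06 A, and R_n = R_th = 130.4 Ω

Final answer: I_n = 0.06 A, R_n = 130.4 Ω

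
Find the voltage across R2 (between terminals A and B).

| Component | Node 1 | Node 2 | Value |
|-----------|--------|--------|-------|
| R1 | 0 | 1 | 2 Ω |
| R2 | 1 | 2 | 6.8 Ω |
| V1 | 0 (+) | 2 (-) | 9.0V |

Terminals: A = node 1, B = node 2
R1 and R2 are in series across V1 (node 0 → node 1 → node 2), and the output A–B is taken across R2, so this is a voltage divider.
Series current: I = V1/(R1 + R2) = 9/(2 + 6.8) = 9/8.8 = 1.023 A
V_R2 = I × R2 = V1 × R2/(R1 + R2) = 9 × 6.8/8.8 = 6.955 V

Final answer: 6.955 V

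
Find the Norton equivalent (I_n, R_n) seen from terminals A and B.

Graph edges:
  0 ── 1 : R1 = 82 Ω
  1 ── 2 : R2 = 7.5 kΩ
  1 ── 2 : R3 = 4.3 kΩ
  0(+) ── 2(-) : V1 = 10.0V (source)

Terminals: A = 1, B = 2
Find the Thévenin equivalent first; then I_n = V_th/R_th and R_n = R_th.
Step 1 — V_th is the open-circuit voltage V_A - V_B (nothing connected across the terminals).
Nodal analysis, taking node 2 as the 0 V reference.
Source V1 fixes V_0 = 10 V.
KCL at each unknown node (sum of currents leaving = 0; resistances in Ω):
  Node 1: (V_1 - 10)/82 + (V_1 - 0)/7500 + (V_1 - 0)/4300 = 0
Collecting terms: 0.01256 × V_1 = 0.122  =>  V_1 = 9.709 V
V_th = V_1 - V_2 = 9.709 - 0 = 9.709 V
Step 2 — R_th: zero the source — replace V1 by a short circuit (node 2 merges into node 0) — and find the resistance seen between A (node 1) and B (node 0).
Reduce the network between node 1 (A) and node 0 (B) by series/parallel combination:
  Rp1 = R1 ‖ R2 ‖ R3 (parallel, all between nodes 0 and 1) = 1/(1/82 + 1/7500 + 1/4300) = 79.61 Ω
R_th = 79.61 Ω
I_n = V_th/R_th = 9.709/79.61 = 0.122 A, and R_n = R_th = 79.61 Ω

Final answer: I_n = 0.122 A, R_n = 79.61 Ω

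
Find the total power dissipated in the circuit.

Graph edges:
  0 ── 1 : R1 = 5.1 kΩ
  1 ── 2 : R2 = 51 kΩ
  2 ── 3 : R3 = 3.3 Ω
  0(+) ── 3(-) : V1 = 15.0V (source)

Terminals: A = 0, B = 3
Nodal analysis, taking node 3 as the 0 V reference.
Source V1 fixes V_0 = 15 V.
KCL at each unknown node (sum of currents leaving = 0; resistances in Ω):
  Node 1: (V_1 - 15)/5100 + (V_1 - V_2)/51000 = 0
  Node 2: (V_2 - V_1)/51000 + (V_2 - 0)/3.3 = 0
Collecting terms (coefficients in siemens):
  0.0002157·V_1 - 0.00001961·V_2 = 0.002941
  0.303·V_2 - 0.00001961·V_1 = 0
Determinant D = (0.0002157)(0.303) - (-0.00001961)(-0.00001961) = 0.00006536
V_1 = [(0.002941)(0.303) - (-0.00001961)(0)]/D = 13.64 V
V_2 = [(0.0002157)(0) - (0.002941)(-0.00001961)]/D = 0.0008823 V
Power in each resistor, P = (ΔV)²/R:
  P_R1 = (15 - 13.64)²/5100 = 0.0003646 W
  P_R2 = (13.64 - 0.0008823)²/51000 = 0.003646 W
  P_R3 = (0.0008823 - 0)²/3.3 = 0.0000002359 W
P_total = P_R1 + P_R2 + P_R3 = 0.00401 W

Final answer: 0.00401 W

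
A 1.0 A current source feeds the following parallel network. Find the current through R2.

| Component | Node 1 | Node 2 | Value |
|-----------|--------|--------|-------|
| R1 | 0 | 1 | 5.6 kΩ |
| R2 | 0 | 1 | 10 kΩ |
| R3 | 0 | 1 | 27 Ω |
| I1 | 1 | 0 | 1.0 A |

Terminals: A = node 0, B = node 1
All resistors sit directly between nodes 0 and 1, so they are in parallel and share one voltage V; the full source current 1 A splits among them.
1/R_par = 1/5600 + 1/10000 + 1/27 = 0.03732 S  =>  R_par = 26.8 Ω
V = I × R_par = 1 × 26.8 = 26.8 V
I_R2 = V/R2 = 26.8/10000 = 0.00268 A

Final answer: 0.00268 A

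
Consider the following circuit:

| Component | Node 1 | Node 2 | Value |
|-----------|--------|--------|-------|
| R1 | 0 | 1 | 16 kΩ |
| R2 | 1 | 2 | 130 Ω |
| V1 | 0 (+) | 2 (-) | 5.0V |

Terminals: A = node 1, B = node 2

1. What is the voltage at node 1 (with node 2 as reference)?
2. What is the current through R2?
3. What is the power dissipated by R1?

Nodal analysis, taking node 2 as the 0 V reference.
Source V1 fixes V_0 = 5 V.
KCL at each unknown node (sum of currents leaving = 0; resistances in Ω):
  Node 1: (V_1 - 5)/16000 + (V_1 - 0)/130 = 0
Collecting terms: 0.007755 × V_1 = 0.0003125  =>  V_1 = 0.0403 V
Part 1:
  Read off the nodal solution: V_1 = 0.0403 V
Part 2:
  I_R2 = (V_1 - V_2)/R2 = (0.0403 - 0)/130 = 0.00031 A
  Magnitude: I_R2 = 0.00031 A
Part 3:
  I_R1 = (V_0 - V_1)/R1 = (5 - 0.0403)/16000 = 0.00031 A
  P_R1 = I_R1² × R1 = (0.00031)² × 16000 = 0.001537 W

Final answers:
1. V_1 = 0.0403 V
2. I_R2 = 0.00031 A
3. P_R1 = 0.001537 W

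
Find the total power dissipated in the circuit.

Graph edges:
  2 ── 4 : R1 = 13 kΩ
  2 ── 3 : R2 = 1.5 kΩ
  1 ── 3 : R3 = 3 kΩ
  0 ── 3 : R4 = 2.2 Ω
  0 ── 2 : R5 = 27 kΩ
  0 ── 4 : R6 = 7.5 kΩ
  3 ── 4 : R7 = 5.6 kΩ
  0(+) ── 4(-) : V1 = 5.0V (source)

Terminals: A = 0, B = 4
Nodal analysis, taking node 4 as the 0 V reference.
Source V1 fixes V_0 = 5 V.
KCL at each unknown node (sum of currents leaving = 0; resistances in Ω):
  Node 1: (V_1 - V_3)/3000 = 0
  Node 2: (V_2 - 0)/13000 + (V_2 - V_3)/1500 + (V_2 - 5)/27000 = 0
  Node 3: (V_3 - V_2)/1500 + (V_3 - V_1)/3000 + (V_3 - 5)/2.2 + (V_3 - 0)/5600 = 0
Collecting terms (coefficients in siemens):
  0.0003333·V_1 - 0.0003333·V_3 = 0
  0.0007806·V_2 - 0.0006667·V_3 = 0.0001852
  0.4557·V_3 - 0.0003333·V_1 - 0.0006667·V_2 = 2.273
Solving these 3 simultaneous equations (Gaussian elimination) gives:
  V_1 = 4.997 V, V_2 = 4.505 V, V_3 = 4.997 V
Power in each resistor, P = (ΔV)²/R:
  P_R1 = (4.505 - 0)²/13000 = 0.001561 W
  P_R2 = (4.505 - 4.997)²/1500 = 0.0001616 W
  P_R3 = (4.997 - 4.997)²/3000 = 0 W
  P_R4 = (5 - 4.997)²/2.2 = 0.000003278 W
  P_R5 = (5 - 4.505)²/27000 = 0.000009075 W
  P_R6 = (5 - 0)²/7500 = 0.003333 W
  P_R7 = (4.997 - 0)²/5600 = 0.004459 W
P_total = P_R1 + P_R2 + P_R3 + P_R4 + P_R5 + P_R6 + P_R7 = 0.009528 W

Final answer: 0.009528 W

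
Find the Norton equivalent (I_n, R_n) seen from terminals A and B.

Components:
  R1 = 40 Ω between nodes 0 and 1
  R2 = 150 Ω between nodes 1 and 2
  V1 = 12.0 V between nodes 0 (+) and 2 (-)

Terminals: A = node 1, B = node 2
Find the Thévenin equivalent first; then I_n = V_th/R_th and R_n = R_th.
Step 1 — V_th is the open-circuit voltage V_A - V_B (nothing connected across the terminals).
Nodal analysis, taking node 2 as the 0 V reference.
Source V1 fixes V_0 = 12 V.
KCL at each unknown node (sum of currents leaving = 0; resistances in Ω):
  Node 1: (V_1 - 12)/40 + (V_1 - 0)/150 = 0
Collecting terms: 0.03167 × V_1 = 0.3  =>  V_1 = 9.474 V
V_th = V_1 - V_2 = 9.474 - 0 = 9.474 V
Step 2 — R_th: zero the source — replace V1 by a short circuit (node 2 merges into node 0) — and find the resistance seen between A (node 1) and B (node 0).
Reduce the network between node 1 (A) and node 0 (B) by series/parallel combination:
  Rp1 = R1 ‖ R2 (parallel, both between nodes 0 and 1) = 1/(1/40 + 1/150) = 31.58 Ω
R_th = 31.58 Ω
I_n = V_th/R_th = 9.474/31.58 = 0.3 A, and R_n = R_th = 31.58 Ω

Final answer: I_n = 0.3 A, R_n = 31.58 Ω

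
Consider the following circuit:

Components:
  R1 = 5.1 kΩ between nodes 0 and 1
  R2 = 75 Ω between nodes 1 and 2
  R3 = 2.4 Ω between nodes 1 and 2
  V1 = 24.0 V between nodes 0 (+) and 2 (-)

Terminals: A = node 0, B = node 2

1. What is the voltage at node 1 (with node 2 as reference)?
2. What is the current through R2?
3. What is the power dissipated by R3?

Nodal analysis, taking node 2 as the 0 V reference.
Source V1 fixes V_0 = 24 V.
KCL at each unknown node (sum of currents leaving = 0; resistances in Ω):
  Node 1: (V_1 - 24)/5100 + (V_1 - 0)/75 + (V_1 - 0)/2.4 = 0
Collecting terms: 0.4302 × V_1 = 0.004706  =>  V_1 = 0.01094 V
Part 1:
  Read off the nodal solution: V_1 = 0.01094 V
Part 2:
  I_R2 = (V_1 - V_2)/R2 = (0.01094 - 0)/75 = 0.0001459 A
  Magnitude: I_R2 = 0.0001459 A
Part 3:
  I_R3 = (V_1 - V_2)/R3 = (0.01094 - 0)/2.4 = 0.004558 A
  P_R3 = I_R3² × R3 = (0.004558)² × 2.4 = 0.00004986 W

Final answers:
1. V_1 = 0.01094 V
2. I_R2 = 0.0001459 A
3. P_R3 = 4.986e-05 W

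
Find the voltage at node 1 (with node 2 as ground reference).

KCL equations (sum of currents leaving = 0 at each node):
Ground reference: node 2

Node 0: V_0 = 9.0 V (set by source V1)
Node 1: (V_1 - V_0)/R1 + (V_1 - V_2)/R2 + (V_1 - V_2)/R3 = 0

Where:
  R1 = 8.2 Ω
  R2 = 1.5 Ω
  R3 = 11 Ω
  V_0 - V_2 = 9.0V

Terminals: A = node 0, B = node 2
Nodal analysis, taking node 2 as the 0 V reference.
Source V1 fixes V_0 = 9 V.
KCL at each unknown node (sum of currents leaving = 0; resistances in Ω):
  Node 1: (V_1 - 9)/8.2 + (V_1 - 0)/1.5 + (V_1 - 0)/11 = 0
Collecting terms: 0.8795 × V_1 = 1.098  =>  V_1 = 1.248 V
The requested potential is V_1 = 1.248 V.

Final answer: V_1 = 1.248 V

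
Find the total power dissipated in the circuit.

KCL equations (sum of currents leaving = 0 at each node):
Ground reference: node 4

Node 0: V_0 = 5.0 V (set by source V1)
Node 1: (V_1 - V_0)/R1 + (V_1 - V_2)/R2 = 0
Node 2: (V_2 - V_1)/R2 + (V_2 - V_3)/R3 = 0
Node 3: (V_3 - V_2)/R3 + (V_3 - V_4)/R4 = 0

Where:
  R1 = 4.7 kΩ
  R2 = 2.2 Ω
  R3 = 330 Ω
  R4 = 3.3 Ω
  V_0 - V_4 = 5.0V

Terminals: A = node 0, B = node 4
Nodal analysis, taking node 4 as the 0 V reference.
Source V1 fixes V_0 = 5 V.
KCL at each unknown node (sum of currents leaving = 0; resistances in Ω):
  Node 1: (V_1 - 5)/4700 + (V_1 - V_2)/2.2 = 0
  Node 2: (V_2 - V_1)/2.2 + (V_2 - V_3)/330 = 0
  Node 3: (V_3 - V_2)/330 + (V_3 - 0)/3.3 = 0
Collecting terms (coefficients in siemens):
  0.4548·V_1 - 0.4545·V_2 = 0.001064
  0.4576·V_2 - 0.4545·V_1 - 0.00303·V_3 = 0
  0.3061·V_3 - 0.00303·V_2 = 0
Solving these 3 simultaneous equations (Gaussian elimination) gives:
  V_1 = 0.3331 V, V_2 = 0.331 V, V_3 = 0.003277 V
Power in each resistor, P = (ΔV)²/R:
  P_R1 = (5 - 0.3331)²/4700 = 0.004634 W
  P_R2 = (0.3331 - 0.331)²/2.2 = 0.000002169 W
  P_R3 = (0.331 - 0.003277)²/330 = 0.0003254 W
  P_R4 = (0.003277 - 0)²/3.3 = 0.000003254 W
P_total = P_R1 + P_R2 + P_R3 + P_R4 = 0.004965 W

Final answer: 0.004965 W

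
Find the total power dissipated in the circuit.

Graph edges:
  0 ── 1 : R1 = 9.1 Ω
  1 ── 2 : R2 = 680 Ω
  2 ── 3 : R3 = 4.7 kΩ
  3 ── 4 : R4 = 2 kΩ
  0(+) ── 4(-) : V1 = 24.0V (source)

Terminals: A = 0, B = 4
Nodal analysis, taking node 4 as the 0 V reference.
Source V1 fixes V_0 = 24 V.
KCL at each unknown node (sum of currents leaving = 0; resistances in Ω):
  Node 1: (V_1 - 24)/9.1 + (V_1 - V_2)/680 = 0
  Node 2: (V_2 - V_1)/680 + (V_2 - V_3)/4700 = 0
  Node 3: (V_3 - V_2)/4700 + (V_3 - 0)/2000 = 0
Collecting terms (coefficients in siemens):
  0.1114·V_1 - 0.001471·V_2 = 2.637
  0.001683·V_2 - 0.001471·V_1 - 0.0002128·V_3 = 0
  0.0007128·V_3 - 0.0002128·V_2 = 0
Solving these 3 simultaneous equations (Gaussian elimination) gives:
  V_1 = 23.97 V, V_2 = 21.76 V, V_3 = 6.496 V
Power in each resistor, P = (ΔV)²/R:
  P_R1 = (24 - 23.97)²/9.1 = 0.000096 W
  P_R2 = (23.97 - 21.76)²/680 = 0.007174 W
  P_R3 = (21.76 - 6.496)²/4700 = 0.04958 W
  P_R4 = (6.496 - 0)²/2000 = 0.0211 W
P_total = P_R1 + P_R2 + P_R3 + P_R4 = 0.07795 W

Final answer: 0.07795 W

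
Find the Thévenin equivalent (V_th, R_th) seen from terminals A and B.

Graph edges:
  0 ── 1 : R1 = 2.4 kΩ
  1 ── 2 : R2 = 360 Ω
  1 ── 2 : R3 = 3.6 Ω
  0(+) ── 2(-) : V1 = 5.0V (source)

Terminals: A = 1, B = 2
Step 1 — V_th is the open-circuit voltage V_A - V_B (nothing connected across the terminals).
Nodal analysis, taking node 2 as the 0 V reference.
Source V1 fixes V_0 = 5 V.
KCL at each unknown node (sum of currents leaving = 0; resistances in Ω):
  Node 1: (V_1 - 5)/2400 + (V_1 - 0)/360 + (V_1 - 0)/3.6 = 0
Collecting terms: 0.281 × V_1 = 0.002083  =>  V_1 = 0.007415 V
V_th = V_1 - V_2 = 0.007415 - 0 = 0.007415 V
Step 2 — R_th: zero the source — replace V1 by a short circuit (node 2 merges into node 0) — and find the resistance seen between A (node 1) and B (node 0).
Reduce the network between node 1 (A) and node 0 (B) by series/parallel combination:
  Rp1 = R1 ‖ R2 ‖ R3 (parallel, all between nodes 0 and 1) = 1/(1/2400 + 1/360 + 1/3.6) = 3.559 Ω
R_th = 3.559 Ω

Final answer: V_th = 0.007415 V, R_th = 3.559 Ω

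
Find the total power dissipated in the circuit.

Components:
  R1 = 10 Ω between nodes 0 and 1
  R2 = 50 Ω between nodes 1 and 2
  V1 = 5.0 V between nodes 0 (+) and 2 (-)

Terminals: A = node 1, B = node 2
Nodal analysis, taking node 2 as the 0 V reference.
Source V1 fixes V_0 = 5 V.
KCL at each unknown node (sum of currents leaving = 0; resistances in Ω):
  Node 1: (V_1 - 5)/10 + (V_1 - 0)/50 = 0
Collecting terms: 0.12 × V_1 = 0.5  =>  V_1 = 4.167 V
Power in each resistor, P = (ΔV)²/R:
  P_R1 = (5 - 4.167)²/10 = 0.06944 W
  P_R2 = (4.167 - 0)²/50 = 0.3472 W
P_total = P_R1 + P_R2 = 0.4167 W

Final answer: 0.4167 W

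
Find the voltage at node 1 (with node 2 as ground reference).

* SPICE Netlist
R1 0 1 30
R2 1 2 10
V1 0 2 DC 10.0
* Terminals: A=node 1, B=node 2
Nodal analysis, taking node 2 as the 0 V reference.
Source V1 fixes V_0 = 10 V.
KCL at each unknown node (sum of currents leaving = 0; resistances in Ω):
  Node 1: (V_1 - 10)/30 + (V_1 - 0)/10 = 0
Collecting terms: 0.1333 × V_1 = 0.3333  =>  V_1 = 2.5 V
The requested potential is V_1 = 2.5 V.

Final answer: V_1 = 2.5 V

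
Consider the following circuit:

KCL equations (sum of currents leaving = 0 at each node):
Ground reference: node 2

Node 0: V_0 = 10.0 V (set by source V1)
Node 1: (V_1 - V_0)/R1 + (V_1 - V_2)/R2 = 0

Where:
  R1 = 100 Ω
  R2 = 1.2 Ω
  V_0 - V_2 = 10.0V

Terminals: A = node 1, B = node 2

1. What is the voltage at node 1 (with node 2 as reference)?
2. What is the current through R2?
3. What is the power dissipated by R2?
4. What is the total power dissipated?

Nodal analysis, taking node 2 as the 0 V reference.
Source V1 fixes V_0 = 10 V.
KCL at each unknown node (sum of currents leaving = 0; resistances in Ω):
  Node 1: (V_1 - 10)/100 + (V_1 - 0)/1.2 = 0
Collecting terms: 0.8433 × V_1 = 0.1  =>  V_1 = 0.1186 V
Part 1:
  Read off the nodal solution: V_1 = 0.1186 V
Part 2:
  I_R2 = (V_1 - V_2)/R2 = (0.1186 - 0)/1.2 = 0.09881 A
  Magnitude: I_R2 = 0.09881 A
Part 3:
  I_R2 = (V_1 - V_2)/R2 = (0.1186 - 0)/1.2 = 0.09881 A
  P_R2 = I_R2² × R2 = (0.09881)² × 1.2 = 0.01172 W
Part 4:
  Power in each resistor, P = (ΔV)²/R:
    P_R1 = (10 - 0.1186)²/100 = 0.9764 W
    P_R2 = (0.1186 - 0)²/1.2 = 0.01172 W
  P_total = P_R1 + P_R2 = 0.9881 W

Final answers:
1. V_1 = 0.1186 V
2. I_R2 = 0.09881 A
3. P_R2 = 0.01172 W
4. P_total = 0.9881 W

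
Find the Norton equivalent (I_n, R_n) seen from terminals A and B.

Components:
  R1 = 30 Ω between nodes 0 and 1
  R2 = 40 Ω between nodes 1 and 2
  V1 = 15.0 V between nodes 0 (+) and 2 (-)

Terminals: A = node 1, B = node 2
Find the Thévenin equivalent first; then I_n = V_th/R_th and R_n = R_th.
Step 1 — V_th is the open-circuit voltage V_A - V_B (nothing connected across the terminals).
Nodal analysis, taking node 2 as the 0 V reference.
Source V1 fixes V_0 = 15 V.
KCL at each unknown node (sum of currents leaving = 0; resistances in Ω):
  Node 1: (V_1 - 15)/30 + (V_1 - 0)/40 = 0
Collecting terms: 0.05833 × V_1 = 0.5  =>  V_1 = 8.571 V
V_th = V_1 - V_2 = 8.571 - 0 = 8.571 V
Step 2 — R_th: zero the source — replace V1 by a short circuit (node 2 merges into node 0) — and find the resistance seen between A (node 1) and B (node 0).
Reduce the network between node 1 (A) and node 0 (B) by series/parallel combination:
  Rp1 = R1 ‖ R2 (parallel, both between nodes 0 and 1) = 1/(1/30 + 1/40) = 17.14 Ω
R_th = 17.14 Ω
I_n = V_th/R_th = 8.571/17.14 = 0.5 A, and R_n = R_th = 17.14 Ω

Final answer: I_n = 0.5 A, R_n = 17.14 Ω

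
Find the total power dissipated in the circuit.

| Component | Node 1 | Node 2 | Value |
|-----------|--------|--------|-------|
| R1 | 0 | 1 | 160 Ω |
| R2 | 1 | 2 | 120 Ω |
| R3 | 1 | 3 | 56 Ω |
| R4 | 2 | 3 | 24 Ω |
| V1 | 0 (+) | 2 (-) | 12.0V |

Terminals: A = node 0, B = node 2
Nodal analysis, taking node 2 as the 0 V reference.
Source V1 fixes V_0 = 12 V.
KCL at each unknown node (sum of currents leaving = 0; resistances in Ω):
  Node 1: (V_1 - 12)/160 + (V_1 - 0)/120 + (V_1 - V_3)/56 = 0
  Node 3: (V_3 - V_1)/56 + (V_3 - 0)/24 = 0
Collecting terms (coefficients in siemens):
  0.03244·V_1 - 0.01786·V_3 = 0.075
  0.05952·V_3 - 0.01786·V_1 = 0
Determinant D = (0.03244)(0.05952) - (-0.01786)(-0.01786) = 0.001612
V_1 = [(0.075)(0.05952) - (-0.01786)(0)]/D = 2.769 V
V_3 = [(0.03244)(0) - (0.075)(-0.01786)]/D = 0.8308 V
Power in each resistor, P = (ΔV)²/R:
  P_R1 = (12 - 2.769)²/160 = 0.5325 W
  P_R2 = (2.769 - 0)²/120 = 0.06391 W
  P_R3 = (2.769 - 0.8308)²/56 = 0.0671 W
  P_R4 = (0 - 0.8308)²/24 = 0.02876 W
P_total = P_R1 + P_R2 + P_R3 + P_R4 = 0.6923 W

Final answer: 0.6923 W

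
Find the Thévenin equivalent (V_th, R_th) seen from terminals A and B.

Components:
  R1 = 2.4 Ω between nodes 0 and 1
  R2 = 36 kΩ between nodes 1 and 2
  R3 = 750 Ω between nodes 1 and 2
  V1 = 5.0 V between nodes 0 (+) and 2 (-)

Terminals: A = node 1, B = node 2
Step 1 — V_th is the open-circuit voltage V_A - V_B (nothing connected across the terminals).
Nodal analysis, taking node 2 as the 0 V reference.
Source V1 fixes V_0 = 5 V.
KCL at each unknown node (sum of currents leaving = 0; resistances in Ω):
  Node 1: (V_1 - 5)/2.4 + (V_1 - 0)/36000 + (V_1 - 0)/750 = 0
Collecting terms: 0.418 × V_1 = 2.083  =>  V_1 = 4.984 V
V_th = V_1 - V_2 = 4.984 - 0 = 4.984 V
Step 2 — R_th: zero the source — replace V1 by a short circuit (node 2 merges into node 0) — and find the resistance seen between A (node 1) and B (node 0).
Reduce the network between node 1 (A) and node 0 (B) by series/parallel combination:
  Rp1 = R1 ‖ R2 ‖ R3 (parallel, all between nodes 0 and 1) = 1/(1/2.4 + 1/36000 + 1/750) = 2.392 Ω
R_th = 2.392 Ω

Final answer: V_th = 4.984 V, R_th = 2.392 Ω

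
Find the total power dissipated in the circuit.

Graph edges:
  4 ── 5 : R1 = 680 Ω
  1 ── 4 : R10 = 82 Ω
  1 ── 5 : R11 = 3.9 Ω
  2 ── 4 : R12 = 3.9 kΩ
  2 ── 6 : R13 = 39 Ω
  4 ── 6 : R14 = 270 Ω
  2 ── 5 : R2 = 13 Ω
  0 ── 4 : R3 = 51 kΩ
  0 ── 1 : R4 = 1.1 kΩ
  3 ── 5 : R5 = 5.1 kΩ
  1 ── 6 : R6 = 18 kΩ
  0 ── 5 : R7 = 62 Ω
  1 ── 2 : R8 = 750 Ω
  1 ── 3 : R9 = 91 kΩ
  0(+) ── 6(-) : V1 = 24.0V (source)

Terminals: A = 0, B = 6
Nodal analysis, taking node 6 as the 0 V reference.
Source V1 fixes V_0 = 24 V.
KCL at each unknown node (sum of currents leaving = 0; resistances in Ω):
  Node 1: (V_1 - 24)/1100 + (V_1 - 0)/18000 + (V_1 - V_2)/750 + (V_1 - V_3)/91000 + (V_1 - V_4)/82 + (V_1 - V_5)/3.9 = 0
  Node 2: (V_2 - V_5)/13 + (V_2 - V_1)/750 + (V_2 - V_4)/3900 + (V_2 - 0)/39 = 0
  Node 3: (V_3 - V_5)/5100 + (V_3 - V_1)/91000 = 0
  Node 4: (V_4 - V_5)/680 + (V_4 - 24)/51000 + (V_4 - V_1)/82 + (V_4 - V_2)/3900 + (V_4 - 0)/270 = 0
  Node 5: (V_5 - V_4)/680 + (V_5 - V_2)/13 + (V_5 - V_3)/5100 + (V_5 - 24)/62 + (V_5 - V_1)/3.9 = 0
Collecting terms (coefficients in siemens):
  0.2709·V_1 - 0.001333·V_2 - 0.00001099·V_3 - 0.0122·V_4 - 0.2564·V_5 = 0.02182
  0.1042·V_2 - 0.001333·V_1 - 0.0002564·V_4 - 0.07692·V_5 = 0
  0.0002071·V_3 - 0.00001099·V_1 - 0.0001961·V_5 = 0
  0.01765·V_4 - 0.0122·V_1 - 0.0002564·V_2 - 0.001471·V_5 = 0.0004706
  0.3511·V_5 - 0.2564·V_1 - 0.07692·V_2 - 0.0001961·V_3 - 0.001471·V_4 = 0.3871
Solving these 5 simultaneous equations (Gaussian elimination) gives:
  V_1 = 10.34 V, V_2 = 7.843 V, V_3 = 10.41 V, V_4 = 8.156 V
  V_5 = 10.41 V
Power in each resistor, P = (ΔV)²/R:
  P_R1 = (8.156 - 10.41)²/680 = 0.007489 W
  P_R2 = (7.843 - 10.41)²/13 = 0.508 W
  P_R3 = (24 - 8.156)²/51000 = 0.004922 W
  P_R4 = (24 - 10.34)²/1100 = 0.1696 W
  P_R5 = (10.41 - 10.41)²/5100 = 0.000000002766 W
  P_R6 = (10.34 - 0)²/18000 = 0.005942 W
  P_R7 = (24 - 10.41)²/62 = 2.978 W
  P_R8 = (10.34 - 7.843)²/750 = 0.008327 W
  P_R9 = (10.34 - 10.41)²/91000 = 0.00000004936 W
  P_R10 = (10.34 - 8.156)²/82 = 0.05827 W
  P_R11 = (10.34 - 10.41)²/3.9 = 0.001284 W
  P_R12 = (7.843 - 8.156)²/3900 = 0.00002515 W
  P_R13 = (7.843 - 0)²/39 = 1.577 W
  P_R14 = (8.156 - 0)²/270 = 0.2464 W
P_total = P_R1 + P_R2 + P_R3 + P_R4 + P_R5 + P_R6 + P_R7 + P_R8 + P_R9 + P_R10 + P_R11 + P_R12 + P_R13 + P_R14 = 5.565 W

Final answer: 5.565 W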